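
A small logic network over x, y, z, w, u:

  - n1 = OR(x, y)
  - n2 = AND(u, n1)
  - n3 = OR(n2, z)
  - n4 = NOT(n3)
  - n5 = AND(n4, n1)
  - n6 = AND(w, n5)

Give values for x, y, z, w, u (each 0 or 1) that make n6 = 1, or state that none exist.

x=0 y=1 z=0 w=1 u=0

n6 = AND(w, n5) must be 1, so both w = 1 and n5 = 1.
n5 = AND(n4, n1) must be 1, so both n4 = 1 and n1 = 1.
n4 = NOT(n3) must be 1, so n3 = 0.
Check with x=0 y=1 z=0 w=1 u=0:
n1 = OR(x, y) = OR(0, 1) = 1
n2 = AND(u, n1) = AND(0, 1) = 0
n3 = OR(n2, z) = OR(0, 0) = 0
n4 = NOT(n3) = NOT 0 = 1
n5 = AND(n4, n1) = AND(1, 1) = 1
n6 = AND(w, n5) = AND(1, 1) = 1
So n6 = 1 as required.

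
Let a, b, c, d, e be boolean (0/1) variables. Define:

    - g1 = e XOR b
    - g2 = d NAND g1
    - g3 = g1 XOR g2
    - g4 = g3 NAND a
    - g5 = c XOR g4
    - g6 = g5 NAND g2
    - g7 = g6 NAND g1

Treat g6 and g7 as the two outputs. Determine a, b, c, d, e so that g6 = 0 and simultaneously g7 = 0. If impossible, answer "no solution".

no solution exists

Across all 32 input combinations, none give both g6 = 0 and g7 = 0.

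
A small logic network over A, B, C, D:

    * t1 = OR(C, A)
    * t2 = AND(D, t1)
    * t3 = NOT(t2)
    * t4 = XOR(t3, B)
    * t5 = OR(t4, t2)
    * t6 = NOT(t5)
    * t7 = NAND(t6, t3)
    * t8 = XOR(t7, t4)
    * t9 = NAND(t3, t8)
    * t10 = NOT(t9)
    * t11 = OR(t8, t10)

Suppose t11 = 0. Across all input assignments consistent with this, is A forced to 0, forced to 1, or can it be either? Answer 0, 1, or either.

Both values of A occur among assignments with t11 = 0:
  A=0: A=0, B=0, C=0, D=0
  A=1: A=1, B=0, C=0, D=0

either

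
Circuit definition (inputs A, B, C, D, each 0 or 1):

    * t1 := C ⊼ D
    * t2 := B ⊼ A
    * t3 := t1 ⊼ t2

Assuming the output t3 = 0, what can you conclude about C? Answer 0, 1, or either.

Both values of C occur among assignments with t3 = 0:
  C=0: A=0, B=0, C=0, D=0
  C=1: A=0, B=0, C=1, D=0

either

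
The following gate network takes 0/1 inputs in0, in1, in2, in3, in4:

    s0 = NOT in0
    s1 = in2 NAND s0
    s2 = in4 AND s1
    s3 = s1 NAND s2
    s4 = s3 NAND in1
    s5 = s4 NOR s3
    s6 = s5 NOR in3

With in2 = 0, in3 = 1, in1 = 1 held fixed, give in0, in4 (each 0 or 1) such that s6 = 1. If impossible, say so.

no solution exists

With in2 = 0, in3 = 1, in1 = 1 fixed, none of the 4 settings of in0, in4 give s6 = 1.
For example, with in0=1, in4=1:
s0 = NOT in0 = NOT 1 = 0
s1 = in2 NAND s0 = 0 NAND 0 = 1
s2 = in4 AND s1 = 1 AND 1 = 1
s3 = s1 NAND s2 = 1 NAND 1 = 0
s4 = s3 NAND in1 = 0 NAND 1 = 1
s5 = s4 NOR s3 = 1 NOR 0 = 0
s6 = s5 NOR in3 = 0 NOR 1 = 0
giving s6 = 0 ≠ 1.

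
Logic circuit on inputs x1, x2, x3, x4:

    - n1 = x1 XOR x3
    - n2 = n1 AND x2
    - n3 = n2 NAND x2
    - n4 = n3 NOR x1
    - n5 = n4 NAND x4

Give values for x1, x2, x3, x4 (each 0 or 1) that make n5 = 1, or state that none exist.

n5 = n4 NAND x4 must be 1, so at least one of n4, x4 is 0.
Check with x1=1, x2=0, x3=0, x4=0:
n1 = x1 XOR x3 = 1 XOR 0 = 1
n2 = n1 AND x2 = 1 AND 0 = 0
n3 = n2 NAND x2 = 0 NAND 0 = 1
n4 = n3 NOR x1 = 1 NOR 1 = 0
n5 = n4 NAND x4 = 0 NAND 0 = 1
So n5 = 1 as required.

x1=1, x2=0, x3=0, x4=0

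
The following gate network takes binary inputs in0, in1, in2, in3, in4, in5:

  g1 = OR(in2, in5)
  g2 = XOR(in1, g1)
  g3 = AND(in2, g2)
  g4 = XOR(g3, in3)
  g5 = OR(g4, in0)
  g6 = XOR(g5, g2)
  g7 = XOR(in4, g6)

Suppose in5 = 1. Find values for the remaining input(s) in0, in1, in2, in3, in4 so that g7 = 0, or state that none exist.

in0=0, in1=1, in2=1, in3=1, in4=1

g7 = XOR(in4, g6) must be 0, so in4 and g6 are equal.
Check with in5 = 1 and in0=0, in1=1, in2=1, in3=1, in4=1:
g1 = OR(in2, in5) = OR(1, 1) = 1
g2 = XOR(in1, g1) = XOR(1, 1) = 0
g3 = AND(in2, g2) = AND(1, 0) = 0
g4 = XOR(g3, in3) = XOR(0, 1) = 1
g5 = OR(g4, in0) = OR(1, 0) = 1
g6 = XOR(g5, g2) = XOR(1, 0) = 1
g7 = XOR(in4, g6) = XOR(1, 1) = 0
So g7 = 0.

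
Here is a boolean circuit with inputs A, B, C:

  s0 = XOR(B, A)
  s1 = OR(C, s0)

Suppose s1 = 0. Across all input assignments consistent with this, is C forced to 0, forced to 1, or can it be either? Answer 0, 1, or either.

s1 = OR(C, s0) must be 0, so both C = 0 and s0 = 0.
Every assignment with s1 = 0 has C = 0; there are 2 such assignment(s).
  A=0, B=0, C=0
  A=1, B=1, C=0

0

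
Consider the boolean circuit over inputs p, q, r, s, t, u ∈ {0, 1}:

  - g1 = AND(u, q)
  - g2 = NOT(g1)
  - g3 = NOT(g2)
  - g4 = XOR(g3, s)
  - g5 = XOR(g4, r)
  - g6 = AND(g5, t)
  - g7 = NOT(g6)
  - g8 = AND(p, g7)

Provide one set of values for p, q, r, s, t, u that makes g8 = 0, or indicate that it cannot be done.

g8 = AND(p, g7) must be 0, so at least one of p, g7 is 0.
Check with p=0 q=0 r=0 s=1 t=0 u=0:
g1 = AND(u, q) = AND(0, 0) = 0
g2 = NOT(g1) = NOT 0 = 1
g3 = NOT(g2) = NOT 1 = 0
g4 = XOR(g3, s) = XOR(0, 1) = 1
g5 = XOR(g4, r) = XOR(1, 0) = 1
g6 = AND(g5, t) = AND(1, 0) = 0
g7 = NOT(g6) = NOT 0 = 1
g8 = AND(p, g7) = AND(0, 1) = 0
So g8 = 0 as required.

p=0 q=0 r=0 s=1 t=0 u=0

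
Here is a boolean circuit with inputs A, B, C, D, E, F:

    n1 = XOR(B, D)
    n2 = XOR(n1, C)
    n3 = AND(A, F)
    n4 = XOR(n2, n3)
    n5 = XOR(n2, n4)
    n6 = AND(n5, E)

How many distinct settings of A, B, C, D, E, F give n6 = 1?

8

n6 = AND(n5, E) must be 1, so both n5 = 1 and E = 1.
n5 = XOR(n2, n4) must be 1, so n2 and n4 differ.
Enumerating the 64 input combinations, 8 give n6 = 1 and 56 give n6 = 0.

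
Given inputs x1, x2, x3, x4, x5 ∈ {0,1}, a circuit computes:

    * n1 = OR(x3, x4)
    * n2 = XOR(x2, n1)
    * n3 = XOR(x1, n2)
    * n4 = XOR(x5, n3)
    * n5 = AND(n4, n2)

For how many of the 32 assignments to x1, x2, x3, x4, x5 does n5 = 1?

n5 = AND(n4, n2) must be 1, so both n4 = 1 and n2 = 1.
Enumerating the 32 input combinations, 8 give n5 = 1 and 24 give n5 = 0.

8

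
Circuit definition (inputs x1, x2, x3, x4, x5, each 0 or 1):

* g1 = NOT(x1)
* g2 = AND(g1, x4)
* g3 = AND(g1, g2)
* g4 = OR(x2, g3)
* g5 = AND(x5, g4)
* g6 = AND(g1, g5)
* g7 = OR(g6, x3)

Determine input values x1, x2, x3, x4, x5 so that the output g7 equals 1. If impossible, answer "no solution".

g7 = OR(g6, x3) must be 1, so at least one of g6, x3 is 1.
Check with x1=0, x2=0, x3=1, x4=0, x5=0:
g1 = NOT(x1) = NOT 0 = 1
g2 = AND(g1, x4) = AND(1, 0) = 0
g3 = AND(g1, g2) = AND(1, 0) = 0
g4 = OR(x2, g3) = OR(0, 0) = 0
g5 = AND(x5, g4) = AND(0, 0) = 0
g6 = AND(g1, g5) = AND(1, 0) = 0
g7 = OR(g6, x3) = OR(0, 1) = 1
So g7 = 1 as required.

x1=0, x2=0, x3=1, x4=0, x5=0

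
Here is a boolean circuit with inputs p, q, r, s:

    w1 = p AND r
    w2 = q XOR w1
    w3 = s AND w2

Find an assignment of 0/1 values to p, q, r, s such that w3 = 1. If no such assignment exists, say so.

p=0, q=1, r=1, s=1

w3 = s AND w2 must be 1, so both s = 1 and w2 = 1.
w2 = q XOR w1 must be 1, so q and w1 differ.
Check with p=0, q=1, r=1, s=1:
w1 = p AND r = 0 AND 1 = 0
w2 = q XOR w1 = 1 XOR 0 = 1
w3 = s AND w2 = 1 AND 1 = 1
So w3 = 1 as required.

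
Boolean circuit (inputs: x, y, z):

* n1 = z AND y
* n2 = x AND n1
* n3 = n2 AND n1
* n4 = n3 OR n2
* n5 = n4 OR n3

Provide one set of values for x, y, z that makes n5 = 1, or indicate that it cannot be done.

n5 = n4 OR n3 must be 1, so at least one of n4, n3 is 1.
Check with x=1, y=1, z=1:
n1 = z AND y = 1 AND 1 = 1
n2 = x AND n1 = 1 AND 1 = 1
n3 = n2 AND n1 = 1 AND 1 = 1
n4 = n3 OR n2 = 1 OR 1 = 1
n5 = n4 OR n3 = 1 OR 1 = 1
So n5 = 1 as required.

x=1, y=1, z=1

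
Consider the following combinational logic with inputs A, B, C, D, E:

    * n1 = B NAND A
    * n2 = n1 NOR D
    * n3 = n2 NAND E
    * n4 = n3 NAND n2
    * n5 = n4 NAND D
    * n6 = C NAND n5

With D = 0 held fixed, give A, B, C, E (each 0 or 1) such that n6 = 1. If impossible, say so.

Check with D = 0 and A=0, B=1, C=0, E=0:
n1 = B NAND A = 1 NAND 0 = 1
n2 = n1 NOR D = 1 NOR 0 = 0
n3 = n2 NAND E = 0 NAND 0 = 1
n4 = n3 NAND n2 = 1 NAND 0 = 1
n5 = n4 NAND D = 1 NAND 0 = 1
n6 = C NAND n5 = 0 NAND 1 = 1
So n6 = 1.

A=0, B=1, C=0, E=0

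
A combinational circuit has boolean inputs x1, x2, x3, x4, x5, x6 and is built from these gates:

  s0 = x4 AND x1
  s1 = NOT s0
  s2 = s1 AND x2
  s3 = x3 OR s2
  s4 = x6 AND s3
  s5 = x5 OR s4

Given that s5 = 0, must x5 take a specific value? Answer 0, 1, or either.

s5 = x5 OR s4 must be 0, so both x5 = 0 and s4 = 0.
s4 = x6 AND s3 must be 0, so at least one of x6, s3 is 0.
Every assignment with s5 = 0 has x5 = 0; there are 21 such assignment(s).

0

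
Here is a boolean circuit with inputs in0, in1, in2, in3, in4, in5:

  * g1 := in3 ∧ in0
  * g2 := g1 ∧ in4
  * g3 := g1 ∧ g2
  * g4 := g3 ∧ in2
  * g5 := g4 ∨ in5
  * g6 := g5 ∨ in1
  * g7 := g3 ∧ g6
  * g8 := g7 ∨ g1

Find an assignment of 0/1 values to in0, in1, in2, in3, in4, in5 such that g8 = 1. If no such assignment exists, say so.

g8 = g7 ∨ g1 must be 1, so at least one of g7, g1 is 1.
Check with in0=1 in1=1 in2=0 in3=1 in4=1 in5=1:
g1 = in3 ∧ in0 = 1 ∧ 1 = 1
g2 = g1 ∧ in4 = 1 ∧ 1 = 1
g3 = g1 ∧ g2 = 1 ∧ 1 = 1
g4 = g3 ∧ in2 = 1 ∧ 0 = 0
g5 = g4 ∨ in5 = 0 ∨ 1 = 1
g6 = g5 ∨ in1 = 1 ∨ 1 = 1
g7 = g3 ∧ g6 = 1 ∧ 1 = 1
g8 = g7 ∨ g1 = 1 ∨ 1 = 1
So g8 = 1 as required.

in0=1 in1=1 in2=0 in3=1 in4=1 in5=1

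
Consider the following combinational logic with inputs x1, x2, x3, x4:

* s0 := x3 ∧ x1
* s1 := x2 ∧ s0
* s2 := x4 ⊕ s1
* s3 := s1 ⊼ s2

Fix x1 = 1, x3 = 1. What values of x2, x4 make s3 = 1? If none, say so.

Check with x1 = 1, x3 = 1 and x2=0, x4=1:
s0 = x3 ∧ x1 = 1 ∧ 1 = 1
s1 = x2 ∧ s0 = 0 ∧ 1 = 0
s2 = x4 ⊕ s1 = 1 ⊕ 0 = 1
s3 = s1 ⊼ s2 = 0 ⊼ 1 = 1
So s3 = 1.

x2=0, x4=1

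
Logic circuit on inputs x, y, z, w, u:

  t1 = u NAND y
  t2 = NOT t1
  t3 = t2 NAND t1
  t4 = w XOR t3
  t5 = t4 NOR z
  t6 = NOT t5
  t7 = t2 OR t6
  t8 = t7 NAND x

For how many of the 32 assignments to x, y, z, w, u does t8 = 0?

t8 = t7 NAND x must be 0, so both t7 = 1 and x = 1.
Enumerating the 32 input combinations, 13 give t8 = 0 and 19 give t8 = 1.

13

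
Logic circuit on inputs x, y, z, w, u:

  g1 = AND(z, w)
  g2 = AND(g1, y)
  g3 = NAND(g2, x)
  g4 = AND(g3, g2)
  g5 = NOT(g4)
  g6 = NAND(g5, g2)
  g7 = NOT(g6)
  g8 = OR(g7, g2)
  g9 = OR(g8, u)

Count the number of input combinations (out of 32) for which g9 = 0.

14

g9 = OR(g8, u) must be 0, so both g8 = 0 and u = 0.
Enumerating the 32 input combinations, 14 give g9 = 0 and 18 give g9 = 1.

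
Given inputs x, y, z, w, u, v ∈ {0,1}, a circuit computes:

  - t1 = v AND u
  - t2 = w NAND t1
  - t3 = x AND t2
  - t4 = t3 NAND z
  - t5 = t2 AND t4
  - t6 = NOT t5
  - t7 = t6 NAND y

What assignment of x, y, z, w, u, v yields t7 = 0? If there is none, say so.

Check with x=1, y=1, z=1, w=1, u=0, v=1:
t1 = v AND u = 1 AND 0 = 0
t2 = w NAND t1 = 1 NAND 0 = 1
t3 = x AND t2 = 1 AND 1 = 1
t4 = t3 NAND z = 1 NAND 1 = 0
t5 = t2 AND t4 = 1 AND 0 = 0
t6 = NOT t5 = NOT 0 = 1
t7 = t6 NAND y = 1 NAND 1 = 0
So t7 = 0 as required.

x=1, y=1, z=1, w=1, u=0, v=1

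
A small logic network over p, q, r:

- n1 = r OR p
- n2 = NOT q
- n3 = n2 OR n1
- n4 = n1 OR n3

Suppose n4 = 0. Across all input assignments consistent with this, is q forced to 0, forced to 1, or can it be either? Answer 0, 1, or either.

1

n4 = n1 OR n3 must be 0, so both n1 = 0 and n3 = 0.
n1 = r OR p must be 0, so both r = 0 and p = 0.
Every assignment with n4 = 0 has q = 1; there are 1 such assignment(s).
  p=0, q=1, r=0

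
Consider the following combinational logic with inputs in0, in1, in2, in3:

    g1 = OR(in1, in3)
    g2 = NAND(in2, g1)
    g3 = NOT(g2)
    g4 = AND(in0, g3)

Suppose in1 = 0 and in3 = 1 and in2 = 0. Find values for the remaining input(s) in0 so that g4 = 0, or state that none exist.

in0=0

g4 = AND(in0, g3) must be 0, so at least one of in0, g3 is 0.
Check with in1 = 0 and in3 = 1 and in2 = 0 and in0=0:
g1 = OR(in1, in3) = OR(0, 1) = 1
g2 = NAND(in2, g1) = NAND(0, 1) = 1
g3 = NOT(g2) = NOT 1 = 0
g4 = AND(in0, g3) = AND(0, 0) = 0
So g4 = 0.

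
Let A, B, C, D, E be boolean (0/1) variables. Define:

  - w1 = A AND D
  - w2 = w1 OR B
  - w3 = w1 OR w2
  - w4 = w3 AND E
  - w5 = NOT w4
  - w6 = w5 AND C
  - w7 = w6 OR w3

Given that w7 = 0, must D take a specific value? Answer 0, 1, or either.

either

Both values of D occur among assignments with w7 = 0:
  D=0: A=0, B=0, C=0, D=0, E=0
  D=1: A=0, B=0, C=0, D=1, E=0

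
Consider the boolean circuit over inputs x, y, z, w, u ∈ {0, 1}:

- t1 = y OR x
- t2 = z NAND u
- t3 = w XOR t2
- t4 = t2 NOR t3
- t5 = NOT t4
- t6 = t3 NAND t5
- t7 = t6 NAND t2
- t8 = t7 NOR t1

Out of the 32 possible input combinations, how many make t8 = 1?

t8 = t7 NOR t1 must be 1, so both t7 = 0 and t1 = 0.
t7 = t6 NAND t2 must be 0, so both t6 = 1 and t2 = 1.
t1 = y OR x must be 0, so both y = 0 and x = 0.
Satisfying assignments:
  x=0, y=0, z=0, w=1, u=0
  x=0, y=0, z=0, w=1, u=1
  x=0, y=0, z=1, w=1, u=0

3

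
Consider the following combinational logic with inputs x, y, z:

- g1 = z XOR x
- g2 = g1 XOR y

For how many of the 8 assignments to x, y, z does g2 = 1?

4

g2 = g1 XOR y must be 1, so g1 and y differ.
Enumerating the 8 input combinations, 4 give g2 = 1 and 4 give g2 = 0.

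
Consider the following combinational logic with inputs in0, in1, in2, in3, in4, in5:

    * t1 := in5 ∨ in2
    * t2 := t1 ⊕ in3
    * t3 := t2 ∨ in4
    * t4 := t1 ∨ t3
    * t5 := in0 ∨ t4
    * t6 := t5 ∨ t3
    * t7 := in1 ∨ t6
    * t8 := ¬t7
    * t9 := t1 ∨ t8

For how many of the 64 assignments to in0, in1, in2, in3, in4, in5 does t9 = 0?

t9 = t1 ∨ t8 must be 0, so both t1 = 0 and t8 = 0.
t1 = in5 ∨ in2 must be 0, so both in5 = 0 and in2 = 0.
Enumerating the 64 input combinations, 15 give t9 = 0 and 49 give t9 = 1.

15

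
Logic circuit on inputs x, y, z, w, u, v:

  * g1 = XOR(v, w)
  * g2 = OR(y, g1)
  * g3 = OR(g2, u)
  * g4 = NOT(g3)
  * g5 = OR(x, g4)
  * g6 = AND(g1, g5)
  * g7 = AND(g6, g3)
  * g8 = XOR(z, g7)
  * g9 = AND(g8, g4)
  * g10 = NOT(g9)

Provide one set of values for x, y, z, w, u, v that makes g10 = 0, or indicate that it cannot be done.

x=1, y=0, z=1, w=1, u=0, v=1

g10 = NOT(g9) must be 0, so g9 = 1.
Check with x=1, y=0, z=1, w=1, u=0, v=1:
g1 = XOR(v, w) = XOR(1, 1) = 0
g2 = OR(y, g1) = OR(0, 0) = 0
g3 = OR(g2, u) = OR(0, 0) = 0
g4 = NOT(g3) = NOT 0 = 1
g5 = OR(x, g4) = OR(1, 1) = 1
g6 = AND(g1, g5) = AND(0, 1) = 0
g7 = AND(g6, g3) = AND(0, 0) = 0
g8 = XOR(z, g7) = XOR(1, 0) = 1
g9 = AND(g8, g4) = AND(1, 1) = 1
g10 = NOT(g9) = NOT 1 = 0
So g10 = 0 as required.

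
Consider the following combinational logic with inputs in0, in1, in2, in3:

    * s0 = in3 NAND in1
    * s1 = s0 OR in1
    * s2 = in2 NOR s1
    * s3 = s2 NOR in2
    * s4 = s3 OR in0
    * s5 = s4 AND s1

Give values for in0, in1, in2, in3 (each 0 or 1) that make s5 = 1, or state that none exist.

in0=1 in1=1 in2=0 in3=1

Check with in0=1 in1=1 in2=0 in3=1:
s0 = in3 NAND in1 = 1 NAND 1 = 0
s1 = s0 OR in1 = 0 OR 1 = 1
s2 = in2 NOR s1 = 0 NOR 1 = 0
s3 = s2 NOR in2 = 0 NOR 0 = 1
s4 = s3 OR in0 = 1 OR 1 = 1
s5 = s4 AND s1 = 1 AND 1 = 1
So s5 = 1 as required.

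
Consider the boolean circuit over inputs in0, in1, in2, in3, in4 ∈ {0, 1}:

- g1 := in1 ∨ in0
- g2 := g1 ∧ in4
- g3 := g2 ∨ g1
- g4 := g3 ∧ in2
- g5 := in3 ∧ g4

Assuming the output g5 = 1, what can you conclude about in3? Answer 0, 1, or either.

1

g5 = in3 ∧ g4 must be 1, so both in3 = 1 and g4 = 1.
Every assignment with g5 = 1 has in3 = 1; there are 6 such assignment(s).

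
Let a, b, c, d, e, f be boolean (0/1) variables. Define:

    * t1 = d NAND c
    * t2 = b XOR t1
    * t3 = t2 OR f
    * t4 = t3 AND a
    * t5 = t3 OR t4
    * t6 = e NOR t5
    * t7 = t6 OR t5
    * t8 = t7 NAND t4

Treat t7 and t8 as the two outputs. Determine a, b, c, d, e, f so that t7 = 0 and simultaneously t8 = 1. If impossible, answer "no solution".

a=1 b=1 c=0 d=1 e=1 f=0

Check with a=1 b=1 c=0 d=1 e=1 f=0:
t1 = d NAND c = 1 NAND 0 = 1
t2 = b XOR t1 = 1 XOR 1 = 0
t3 = t2 OR f = 0 OR 0 = 0
t4 = t3 AND a = 0 AND 1 = 0
t5 = t3 OR t4 = 0 OR 0 = 0
t6 = e NOR t5 = 1 NOR 0 = 0
t7 = t6 OR t5 = 0 OR 0 = 0
t8 = t7 NAND t4 = 0 NAND 0 = 1
So t7 = 0 and t8 = 1.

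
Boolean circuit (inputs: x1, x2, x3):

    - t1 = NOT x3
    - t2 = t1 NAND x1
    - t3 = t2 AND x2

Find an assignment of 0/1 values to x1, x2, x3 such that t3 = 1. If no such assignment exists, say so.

x1=1, x2=1, x3=1

Check with x1=1, x2=1, x3=1:
t1 = NOT x3 = NOT 1 = 0
t2 = t1 NAND x1 = 0 NAND 1 = 1
t3 = t2 AND x2 = 1 AND 1 = 1
So t3 = 1 as required.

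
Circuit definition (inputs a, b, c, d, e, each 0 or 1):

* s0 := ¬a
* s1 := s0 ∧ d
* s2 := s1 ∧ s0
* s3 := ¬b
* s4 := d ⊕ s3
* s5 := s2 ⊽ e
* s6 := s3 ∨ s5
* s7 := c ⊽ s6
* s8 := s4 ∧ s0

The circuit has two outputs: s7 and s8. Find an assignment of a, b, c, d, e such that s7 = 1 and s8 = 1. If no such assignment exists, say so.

a=0, b=1, c=0, d=1, e=1

Check with a=0, b=1, c=0, d=1, e=1:
s0 = ¬a = ¬0 = 1
s1 = s0 ∧ d = 1 ∧ 1 = 1
s2 = s1 ∧ s0 = 1 ∧ 1 = 1
s3 = ¬b = ¬1 = 0
s4 = d ⊕ s3 = 1 ⊕ 0 = 1
s5 = s2 ⊽ e = 1 ⊽ 1 = 0
s6 = s3 ∨ s5 = 0 ∨ 0 = 0
s7 = c ⊽ s6 = 0 ⊽ 0 = 1
s8 = s4 ∧ s0 = 1 ∧ 1 = 1
So s7 = 1 and s8 = 1.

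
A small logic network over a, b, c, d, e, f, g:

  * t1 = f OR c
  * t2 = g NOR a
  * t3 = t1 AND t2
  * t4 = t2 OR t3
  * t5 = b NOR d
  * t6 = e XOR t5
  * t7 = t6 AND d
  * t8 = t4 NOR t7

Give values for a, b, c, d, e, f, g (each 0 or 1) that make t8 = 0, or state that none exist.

a=1, b=1, c=0, d=1, e=1, f=0, g=1

t8 = t4 NOR t7 must be 0, so at least one of t4, t7 is 1.
Check with a=1, b=1, c=0, d=1, e=1, f=0, g=1:
t1 = f OR c = 0 OR 0 = 0
t2 = g NOR a = 1 NOR 1 = 0
t3 = t1 AND t2 = 0 AND 0 = 0
t4 = t2 OR t3 = 0 OR 0 = 0
t5 = b NOR d = 1 NOR 1 = 0
t6 = e XOR t5 = 1 XOR 0 = 1
t7 = t6 AND d = 1 AND 1 = 1
t8 = t4 NOR t7 = 0 NOR 1 = 0
So t8 = 0 as required.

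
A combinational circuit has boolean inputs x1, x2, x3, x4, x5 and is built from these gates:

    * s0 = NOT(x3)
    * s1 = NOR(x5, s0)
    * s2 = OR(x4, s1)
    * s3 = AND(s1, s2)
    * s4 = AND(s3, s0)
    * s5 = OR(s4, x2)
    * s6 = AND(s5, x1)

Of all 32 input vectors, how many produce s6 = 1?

s6 = AND(s5, x1) must be 1, so both s5 = 1 and x1 = 1.
s5 = OR(s4, x2) must be 1, so at least one of s4, x2 is 1.
Enumerating the 32 input combinations, 8 give s6 = 1 and 24 give s6 = 0.

8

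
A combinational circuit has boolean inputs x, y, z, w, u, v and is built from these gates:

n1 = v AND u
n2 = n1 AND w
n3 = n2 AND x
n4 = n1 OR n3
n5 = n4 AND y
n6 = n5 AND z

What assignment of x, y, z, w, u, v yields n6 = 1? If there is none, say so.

x=0 y=1 z=1 w=0 u=1 v=1

n6 = n5 AND z must be 1, so both n5 = 1 and z = 1.
n5 = n4 AND y must be 1, so both n4 = 1 and y = 1.
n4 = n1 OR n3 must be 1, so at least one of n1, n3 is 1.
Check with x=0 y=1 z=1 w=0 u=1 v=1:
n1 = v AND u = 1 AND 1 = 1
n2 = n1 AND w = 1 AND 0 = 0
n3 = n2 AND x = 0 AND 0 = 0
n4 = n1 OR n3 = 1 OR 0 = 1
n5 = n4 AND y = 1 AND 1 = 1
n6 = n5 AND z = 1 AND 1 = 1
So n6 = 1 as required.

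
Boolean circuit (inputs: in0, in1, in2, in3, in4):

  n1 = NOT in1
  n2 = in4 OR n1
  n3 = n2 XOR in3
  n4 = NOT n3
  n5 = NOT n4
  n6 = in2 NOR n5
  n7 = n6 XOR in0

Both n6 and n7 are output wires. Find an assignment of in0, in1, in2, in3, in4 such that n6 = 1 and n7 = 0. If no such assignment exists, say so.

Check with in0=1, in1=1, in2=0, in3=0, in4=0:
n1 = NOT in1 = NOT 1 = 0
n2 = in4 OR n1 = 0 OR 0 = 0
n3 = n2 XOR in3 = 0 XOR 0 = 0
n4 = NOT n3 = NOT 0 = 1
n5 = NOT n4 = NOT 1 = 0
n6 = in2 NOR n5 = 0 NOR 0 = 1
n7 = n6 XOR in0 = 1 XOR 1 = 0
So n6 = 1 and n7 = 0.

in0=1, in1=1, in2=0, in3=0, in4=0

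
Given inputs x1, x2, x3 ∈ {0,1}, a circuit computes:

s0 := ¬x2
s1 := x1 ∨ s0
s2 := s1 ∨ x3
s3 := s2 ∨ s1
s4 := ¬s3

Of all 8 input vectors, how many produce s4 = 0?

s4 = ¬s3 must be 0, so s3 = 1.
s3 = s2 ∨ s1 must be 1, so at least one of s2, s1 is 1.
Enumerating the 8 input combinations, 7 give s4 = 0 and 1 give s4 = 1.

7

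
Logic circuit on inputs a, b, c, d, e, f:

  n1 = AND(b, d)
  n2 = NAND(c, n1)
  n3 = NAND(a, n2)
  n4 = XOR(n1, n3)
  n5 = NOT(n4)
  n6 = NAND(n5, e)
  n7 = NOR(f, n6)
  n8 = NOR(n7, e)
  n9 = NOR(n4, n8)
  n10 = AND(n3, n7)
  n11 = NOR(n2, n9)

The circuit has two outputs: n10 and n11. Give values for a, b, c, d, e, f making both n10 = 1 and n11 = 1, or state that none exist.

Across all 64 input combinations, none give both n10 = 1 and n11 = 1.

no solution exists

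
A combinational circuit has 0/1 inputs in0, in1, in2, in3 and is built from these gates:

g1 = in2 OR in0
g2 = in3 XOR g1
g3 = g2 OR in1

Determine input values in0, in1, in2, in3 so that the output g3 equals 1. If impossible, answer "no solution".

Check with in0=0, in1=1, in2=1, in3=1:
g1 = in2 OR in0 = 1 OR 0 = 1
g2 = in3 XOR g1 = 1 XOR 1 = 0
g3 = g2 OR in1 = 0 OR 1 = 1
So g3 = 1 as required.

in0=0, in1=1, in2=1, in3=1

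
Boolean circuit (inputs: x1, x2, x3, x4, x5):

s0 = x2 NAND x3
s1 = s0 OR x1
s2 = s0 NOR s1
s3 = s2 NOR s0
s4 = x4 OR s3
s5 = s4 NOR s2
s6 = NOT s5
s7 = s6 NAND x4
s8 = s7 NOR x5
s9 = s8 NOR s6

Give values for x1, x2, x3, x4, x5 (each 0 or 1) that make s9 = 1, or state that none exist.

x1=1, x2=1, x3=0, x4=0, x5=1

s9 = s8 NOR s6 must be 1, so both s8 = 0 and s6 = 0.
s8 = s7 NOR x5 must be 0, so at least one of s7, x5 is 1.
s6 = NOT s5 must be 0, so s5 = 1.
Check with x1=1, x2=1, x3=0, x4=0, x5=1:
s0 = x2 NAND x3 = 1 NAND 0 = 1
s1 = s0 OR x1 = 1 OR 1 = 1
s2 = s0 NOR s1 = 1 NOR 1 = 0
s3 = s2 NOR s0 = 0 NOR 1 = 0
s4 = x4 OR s3 = 0 OR 0 = 0
s5 = s4 NOR s2 = 0 NOR 0 = 1
s6 = NOT s5 = NOT 1 = 0
s7 = s6 NAND x4 = 0 NAND 0 = 1
s8 = s7 NOR x5 = 1 NOR 1 = 0
s9 = s8 NOR s6 = 0 NOR 0 = 1
So s9 = 1 as required.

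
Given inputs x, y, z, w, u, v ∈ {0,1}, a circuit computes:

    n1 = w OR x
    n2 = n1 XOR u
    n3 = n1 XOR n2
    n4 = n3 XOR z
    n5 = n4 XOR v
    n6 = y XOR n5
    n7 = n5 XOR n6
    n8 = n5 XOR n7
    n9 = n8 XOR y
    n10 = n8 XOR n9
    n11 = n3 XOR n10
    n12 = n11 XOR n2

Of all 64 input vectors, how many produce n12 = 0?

n12 = n11 XOR n2 must be 0, so n11 and n2 are equal.
Enumerating the 64 input combinations, 32 give n12 = 0 and 32 give n12 = 1.

32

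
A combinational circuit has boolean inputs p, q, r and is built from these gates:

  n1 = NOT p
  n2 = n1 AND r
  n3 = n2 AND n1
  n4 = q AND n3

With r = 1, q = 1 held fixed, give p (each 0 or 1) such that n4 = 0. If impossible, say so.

p=1

n4 = q AND n3 must be 0, so at least one of q, n3 is 0.
Check with r = 1, q = 1 and p=1:
n1 = NOT p = NOT 1 = 0
n2 = n1 AND r = 0 AND 1 = 0
n3 = n2 AND n1 = 0 AND 0 = 0
n4 = q AND n3 = 1 AND 0 = 0
So n4 = 0.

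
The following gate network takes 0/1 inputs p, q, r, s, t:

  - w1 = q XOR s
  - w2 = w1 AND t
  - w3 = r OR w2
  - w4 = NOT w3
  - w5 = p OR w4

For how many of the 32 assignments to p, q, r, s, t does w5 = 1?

w5 = p OR w4 must be 1, so at least one of p, w4 is 1.
Enumerating the 32 input combinations, 22 give w5 = 1 and 10 give w5 = 0.

22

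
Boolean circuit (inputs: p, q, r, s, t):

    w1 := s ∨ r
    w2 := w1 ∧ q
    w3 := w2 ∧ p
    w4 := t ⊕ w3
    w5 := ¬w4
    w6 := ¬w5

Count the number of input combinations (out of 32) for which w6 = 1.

16

w6 = ¬w5 must be 1, so w5 = 0.
Enumerating the 32 input combinations, 16 give w6 = 1 and 16 give w6 = 0.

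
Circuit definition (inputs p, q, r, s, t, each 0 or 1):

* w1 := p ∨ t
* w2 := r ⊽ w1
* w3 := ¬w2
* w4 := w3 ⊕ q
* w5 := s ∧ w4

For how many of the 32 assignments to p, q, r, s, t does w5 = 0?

w5 = s ∧ w4 must be 0, so at least one of s, w4 is 0.
Enumerating the 32 input combinations, 24 give w5 = 0 and 8 give w5 = 1.

24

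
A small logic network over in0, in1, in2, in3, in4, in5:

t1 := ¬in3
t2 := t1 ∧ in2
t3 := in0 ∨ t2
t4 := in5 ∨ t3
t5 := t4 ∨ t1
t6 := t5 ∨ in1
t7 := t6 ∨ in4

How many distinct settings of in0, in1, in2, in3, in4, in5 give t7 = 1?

t7 = t6 ∨ in4 must be 1, so at least one of t6, in4 is 1.
Enumerating the 64 input combinations, 62 give t7 = 1 and 2 give t7 = 0.

62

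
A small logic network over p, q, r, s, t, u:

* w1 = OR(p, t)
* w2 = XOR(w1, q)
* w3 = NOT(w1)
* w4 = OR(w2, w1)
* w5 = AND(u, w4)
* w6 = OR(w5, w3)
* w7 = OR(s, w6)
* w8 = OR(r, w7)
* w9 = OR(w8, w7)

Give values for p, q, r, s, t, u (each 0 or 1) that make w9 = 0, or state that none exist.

p=1, q=1, r=0, s=0, t=0, u=0

w9 = OR(w8, w7) must be 0, so both w8 = 0 and w7 = 0.
w8 = OR(r, w7) must be 0, so both r = 0 and w7 = 0.
w7 = OR(s, w6) must be 0, so both s = 0 and w6 = 0.
Check with p=1, q=1, r=0, s=0, t=0, u=0:
w1 = OR(p, t) = OR(1, 0) = 1
w2 = XOR(w1, q) = XOR(1, 1) = 0
w3 = NOT(w1) = NOT 1 = 0
w4 = OR(w2, w1) = OR(0, 1) = 1
w5 = AND(u, w4) = AND(0, 1) = 0
w6 = OR(w5, w3) = OR(0, 0) = 0
w7 = OR(s, w6) = OR(0, 0) = 0
w8 = OR(r, w7) = OR(0, 0) = 0
w9 = OR(w8, w7) = OR(0, 0) = 0
So w9 = 0 as required.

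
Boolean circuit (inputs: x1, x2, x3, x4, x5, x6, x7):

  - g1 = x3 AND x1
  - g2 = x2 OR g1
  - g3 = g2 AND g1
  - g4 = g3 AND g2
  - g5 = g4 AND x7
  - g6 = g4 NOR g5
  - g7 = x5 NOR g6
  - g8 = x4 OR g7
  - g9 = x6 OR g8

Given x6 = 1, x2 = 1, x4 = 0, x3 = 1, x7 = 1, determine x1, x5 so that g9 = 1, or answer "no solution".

x1=1, x5=0

g9 = x6 OR g8 must be 1, so at least one of x6, g8 is 1.
Check with x6 = 1, x2 = 1, x4 = 0, x3 = 1, x7 = 1 and x1=1, x5=0:
g1 = x3 AND x1 = 1 AND 1 = 1
g2 = x2 OR g1 = 1 OR 1 = 1
g3 = g2 AND g1 = 1 AND 1 = 1
g4 = g3 AND g2 = 1 AND 1 = 1
g5 = g4 AND x7 = 1 AND 1 = 1
g6 = g4 NOR g5 = 1 NOR 1 = 0
g7 = x5 NOR g6 = 0 NOR 0 = 1
g8 = x4 OR g7 = 0 OR 1 = 1
g9 = x6 OR g8 = 1 OR 1 = 1
So g9 = 1.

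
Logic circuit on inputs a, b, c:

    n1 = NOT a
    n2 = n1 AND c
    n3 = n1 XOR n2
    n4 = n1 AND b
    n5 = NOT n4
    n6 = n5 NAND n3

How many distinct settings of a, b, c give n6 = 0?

1

n6 = n5 NAND n3 must be 0, so both n5 = 1 and n3 = 1.
n5 = NOT n4 must be 1, so n4 = 0.
n3 = n1 XOR n2 must be 1, so n1 and n2 differ.
Satisfying assignments:
  a=0, b=0, c=0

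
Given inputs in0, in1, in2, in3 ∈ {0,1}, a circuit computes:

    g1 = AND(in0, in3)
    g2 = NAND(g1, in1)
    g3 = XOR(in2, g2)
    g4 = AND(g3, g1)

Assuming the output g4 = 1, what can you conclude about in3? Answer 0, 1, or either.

1

g4 = AND(g3, g1) must be 1, so both g3 = 1 and g1 = 1.
g3 = XOR(in2, g2) must be 1, so in2 and g2 differ.
Every assignment with g4 = 1 has in3 = 1; there are 2 such assignment(s).
  in0=1, in1=0, in2=0, in3=1
  in0=1, in1=1, in2=1, in3=1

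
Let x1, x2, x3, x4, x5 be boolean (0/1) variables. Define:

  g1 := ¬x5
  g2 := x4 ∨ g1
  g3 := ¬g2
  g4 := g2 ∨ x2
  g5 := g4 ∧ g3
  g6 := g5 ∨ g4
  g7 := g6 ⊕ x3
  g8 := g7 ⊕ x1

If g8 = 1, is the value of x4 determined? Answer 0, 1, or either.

Both values of x4 occur among assignments with g8 = 1:
  x4=0: x1=0, x2=0, x3=0, x4=0, x5=0
  x4=1: x1=0, x2=0, x3=0, x4=1, x5=0

either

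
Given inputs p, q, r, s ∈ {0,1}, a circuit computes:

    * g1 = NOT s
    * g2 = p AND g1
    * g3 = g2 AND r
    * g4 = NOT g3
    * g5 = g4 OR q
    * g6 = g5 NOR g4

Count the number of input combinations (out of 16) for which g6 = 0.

g6 = g5 NOR g4 must be 0, so at least one of g5, g4 is 1.
Enumerating the 16 input combinations, 15 give g6 = 0 and 1 give g6 = 1.

15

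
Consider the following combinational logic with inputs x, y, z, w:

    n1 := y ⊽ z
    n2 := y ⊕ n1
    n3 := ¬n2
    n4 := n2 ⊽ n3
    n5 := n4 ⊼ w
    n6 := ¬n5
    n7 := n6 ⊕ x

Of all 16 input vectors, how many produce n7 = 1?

8

n7 = n6 ⊕ x must be 1, so n6 and x differ.
Enumerating the 16 input combinations, 8 give n7 = 1 and 8 give n7 = 0.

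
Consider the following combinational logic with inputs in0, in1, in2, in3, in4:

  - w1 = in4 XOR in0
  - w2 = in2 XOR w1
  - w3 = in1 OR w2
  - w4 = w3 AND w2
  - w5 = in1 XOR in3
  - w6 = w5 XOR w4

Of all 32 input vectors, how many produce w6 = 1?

16

w6 = w5 XOR w4 must be 1, so w5 and w4 differ.
Enumerating the 32 input combinations, 16 give w6 = 1 and 16 give w6 = 0.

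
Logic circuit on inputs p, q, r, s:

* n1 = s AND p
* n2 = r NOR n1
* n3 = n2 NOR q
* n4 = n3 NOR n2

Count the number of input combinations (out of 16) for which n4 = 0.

n4 = n3 NOR n2 must be 0, so at least one of n3, n2 is 1.
Enumerating the 16 input combinations, 11 give n4 = 0 and 5 give n4 = 1.

11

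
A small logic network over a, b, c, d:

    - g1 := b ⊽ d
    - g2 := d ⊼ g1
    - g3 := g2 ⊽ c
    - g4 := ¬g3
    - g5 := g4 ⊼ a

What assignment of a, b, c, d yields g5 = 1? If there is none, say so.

Check with a=0, b=1, c=1, d=0:
g1 = b ⊽ d = 1 ⊽ 0 = 0
g2 = d ⊼ g1 = 0 ⊼ 0 = 1
g3 = g2 ⊽ c = 1 ⊽ 1 = 0
g4 = ¬g3 = ¬0 = 1
g5 = g4 ⊼ a = 1 ⊼ 0 = 1
So g5 = 1 as required.

a=0, b=1, c=1, d=0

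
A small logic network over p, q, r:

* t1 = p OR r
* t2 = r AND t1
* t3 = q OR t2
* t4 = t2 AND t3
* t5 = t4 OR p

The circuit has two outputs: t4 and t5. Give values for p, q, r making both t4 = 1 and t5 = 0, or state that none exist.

Across all 8 input combinations, none give both t4 = 1 and t5 = 0.

no solution exists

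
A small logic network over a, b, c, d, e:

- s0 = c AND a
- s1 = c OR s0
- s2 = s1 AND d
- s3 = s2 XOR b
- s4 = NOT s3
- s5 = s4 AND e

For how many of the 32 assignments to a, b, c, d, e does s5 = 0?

24

s5 = s4 AND e must be 0, so at least one of s4, e is 0.
Enumerating the 32 input combinations, 24 give s5 = 0 and 8 give s5 = 1.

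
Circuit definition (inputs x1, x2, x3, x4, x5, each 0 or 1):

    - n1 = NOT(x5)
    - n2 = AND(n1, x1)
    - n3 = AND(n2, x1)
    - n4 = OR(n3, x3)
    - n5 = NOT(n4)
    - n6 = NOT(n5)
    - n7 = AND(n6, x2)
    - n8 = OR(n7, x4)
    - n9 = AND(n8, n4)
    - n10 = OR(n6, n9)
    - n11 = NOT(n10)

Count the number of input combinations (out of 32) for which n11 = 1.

12

n11 = NOT(n10) must be 1, so n10 = 0.
n10 = OR(n6, n9) must be 0, so both n6 = 0 and n9 = 0.
n6 = NOT(n5) must be 0, so n5 = 1.
Enumerating the 32 input combinations, 12 give n11 = 1 and 20 give n11 = 0.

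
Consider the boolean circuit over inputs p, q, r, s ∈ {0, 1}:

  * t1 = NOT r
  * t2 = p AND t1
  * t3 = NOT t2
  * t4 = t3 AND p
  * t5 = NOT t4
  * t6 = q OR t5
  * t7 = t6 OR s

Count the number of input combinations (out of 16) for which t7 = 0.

1

t7 = t6 OR s must be 0, so both t6 = 0 and s = 0.
t6 = q OR t5 must be 0, so both q = 0 and t5 = 0.
Enumerating the 16 input combinations, 1 give t7 = 0 and 15 give t7 = 1.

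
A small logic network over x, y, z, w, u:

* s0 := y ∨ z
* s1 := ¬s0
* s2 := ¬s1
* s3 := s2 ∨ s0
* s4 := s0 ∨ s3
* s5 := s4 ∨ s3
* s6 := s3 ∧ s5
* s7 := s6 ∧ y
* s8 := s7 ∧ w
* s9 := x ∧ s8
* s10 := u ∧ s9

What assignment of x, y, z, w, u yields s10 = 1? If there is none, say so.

s10 = u ∧ s9 must be 1, so both u = 1 and s9 = 1.
s9 = x ∧ s8 must be 1, so both x = 1 and s8 = 1.
Check with x=1, y=1, z=0, w=1, u=1:
s0 = y ∨ z = 1 ∨ 0 = 1
s1 = ¬s0 = ¬1 = 0
s2 = ¬s1 = ¬0 = 1
s3 = s2 ∨ s0 = 1 ∨ 1 = 1
s4 = s0 ∨ s3 = 1 ∨ 1 = 1
s5 = s4 ∨ s3 = 1 ∨ 1 = 1
s6 = s3 ∧ s5 = 1 ∧ 1 = 1
s7 = s6 ∧ y = 1 ∧ 1 = 1
s8 = s7 ∧ w = 1 ∧ 1 = 1
s9 = x ∧ s8 = 1 ∧ 1 = 1
s10 = u ∧ s9 = 1 ∧ 1 = 1
So s10 = 1 as required.

x=1, y=1, z=0, w=1, u=1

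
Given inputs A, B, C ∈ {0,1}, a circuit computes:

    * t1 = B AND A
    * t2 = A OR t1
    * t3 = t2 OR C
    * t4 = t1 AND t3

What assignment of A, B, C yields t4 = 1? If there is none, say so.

A=1 B=1 C=0

Check with A=1 B=1 C=0:
t1 = B AND A = 1 AND 1 = 1
t2 = A OR t1 = 1 OR 1 = 1
t3 = t2 OR C = 1 OR 0 = 1
t4 = t1 AND t3 = 1 AND 1 = 1
So t4 = 1 as required.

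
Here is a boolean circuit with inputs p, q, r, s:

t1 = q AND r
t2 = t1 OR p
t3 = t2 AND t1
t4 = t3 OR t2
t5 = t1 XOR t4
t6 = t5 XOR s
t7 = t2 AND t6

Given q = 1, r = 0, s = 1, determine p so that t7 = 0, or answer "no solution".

p=0

Check with q = 1, r = 0, s = 1 and p=0:
t1 = q AND r = 1 AND 0 = 0
t2 = t1 OR p = 0 OR 0 = 0
t3 = t2 AND t1 = 0 AND 0 = 0
t4 = t3 OR t2 = 0 OR 0 = 0
t5 = t1 XOR t4 = 0 XOR 0 = 0
t6 = t5 XOR s = 0 XOR 1 = 1
t7 = t2 AND t6 = 0 AND 1 = 0
So t7 = 0.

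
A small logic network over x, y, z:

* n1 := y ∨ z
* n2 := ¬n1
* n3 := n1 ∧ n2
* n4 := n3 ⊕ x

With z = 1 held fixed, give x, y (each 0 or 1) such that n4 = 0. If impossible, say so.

x=0, y=0

n4 = n3 ⊕ x must be 0, so n3 and x are equal.
Check with z = 1 and x=0, y=0:
n1 = y ∨ z = 0 ∨ 1 = 1
n2 = ¬n1 = ¬1 = 0
n3 = n1 ∧ n2 = 1 ∧ 0 = 0
n4 = n3 ⊕ x = 0 ⊕ 0 = 0
So n4 = 0.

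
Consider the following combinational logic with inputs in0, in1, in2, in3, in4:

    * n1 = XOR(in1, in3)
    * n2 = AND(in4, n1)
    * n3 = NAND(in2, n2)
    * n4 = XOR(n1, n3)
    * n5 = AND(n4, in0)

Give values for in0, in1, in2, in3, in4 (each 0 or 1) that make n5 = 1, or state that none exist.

in0=1 in1=0 in2=1 in3=0 in4=0

n5 = AND(n4, in0) must be 1, so both n4 = 1 and in0 = 1.
n4 = XOR(n1, n3) must be 1, so n1 and n3 differ.
Check with in0=1 in1=0 in2=1 in3=0 in4=0:
n1 = XOR(in1, in3) = XOR(0, 0) = 0
n2 = AND(in4, n1) = AND(0, 0) = 0
n3 = NAND(in2, n2) = NAND(1, 0) = 1
n4 = XOR(n1, n3) = XOR(0, 1) = 1
n5 = AND(n4, in0) = AND(1, 1) = 1
So n5 = 1 as required.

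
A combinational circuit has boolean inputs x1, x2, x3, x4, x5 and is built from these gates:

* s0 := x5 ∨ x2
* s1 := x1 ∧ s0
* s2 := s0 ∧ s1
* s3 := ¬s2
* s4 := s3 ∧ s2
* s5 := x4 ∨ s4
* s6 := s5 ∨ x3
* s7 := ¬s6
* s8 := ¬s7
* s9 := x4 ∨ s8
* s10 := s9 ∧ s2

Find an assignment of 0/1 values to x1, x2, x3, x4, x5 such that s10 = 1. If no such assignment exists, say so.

s10 = s9 ∧ s2 must be 1, so both s9 = 1 and s2 = 1.
s9 = x4 ∨ s8 must be 1, so at least one of x4, s8 is 1.
Check with x1=1, x2=0, x3=1, x4=1, x5=1:
s0 = x5 ∨ x2 = 1 ∨ 0 = 1
s1 = x1 ∧ s0 = 1 ∧ 1 = 1
s2 = s0 ∧ s1 = 1 ∧ 1 = 1
s3 = ¬s2 = ¬1 = 0
s4 = s3 ∧ s2 = 0 ∧ 1 = 0
s5 = x4 ∨ s4 = 1 ∨ 0 = 1
s6 = s5 ∨ x3 = 1 ∨ 1 = 1
s7 = ¬s6 = ¬1 = 0
s8 = ¬s7 = ¬0 = 1
s9 = x4 ∨ s8 = 1 ∨ 1 = 1
s10 = s9 ∧ s2 = 1 ∧ 1 = 1
So s10 = 1 as required.

x1=1, x2=0, x3=1, x4=1, x5=1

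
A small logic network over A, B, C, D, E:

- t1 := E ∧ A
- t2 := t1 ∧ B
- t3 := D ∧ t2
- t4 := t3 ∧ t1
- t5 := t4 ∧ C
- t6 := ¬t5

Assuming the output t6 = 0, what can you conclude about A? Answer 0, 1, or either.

1

t6 = ¬t5 must be 0, so t5 = 1.
Every assignment with t6 = 0 has A = 1; there are 1 such assignment(s).
  A=1, B=1, C=1, D=1, E=1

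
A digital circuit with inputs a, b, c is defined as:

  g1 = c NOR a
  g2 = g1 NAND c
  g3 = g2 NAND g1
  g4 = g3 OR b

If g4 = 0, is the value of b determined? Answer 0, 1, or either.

0

g4 = g3 OR b must be 0, so both g3 = 0 and b = 0.
Every assignment with g4 = 0 has b = 0; there are 1 such assignment(s).
  a=0, b=0, c=0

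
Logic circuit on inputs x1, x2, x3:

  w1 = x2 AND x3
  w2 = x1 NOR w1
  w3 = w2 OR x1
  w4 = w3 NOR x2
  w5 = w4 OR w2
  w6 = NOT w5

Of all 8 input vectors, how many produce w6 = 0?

w6 = NOT w5 must be 0, so w5 = 1.
Satisfying assignments:
  x1=0, x2=0, x3=0
  x1=0, x2=0, x3=1
  x1=0, x2=1, x3=0

3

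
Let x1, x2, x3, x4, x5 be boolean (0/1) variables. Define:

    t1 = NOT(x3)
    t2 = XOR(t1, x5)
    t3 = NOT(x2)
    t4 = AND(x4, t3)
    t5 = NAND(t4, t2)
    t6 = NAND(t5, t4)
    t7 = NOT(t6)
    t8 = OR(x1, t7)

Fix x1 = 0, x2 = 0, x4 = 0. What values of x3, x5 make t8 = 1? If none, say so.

no solution exists

With x1 = 0, x2 = 0, x4 = 0 fixed, none of the 4 settings of x3, x5 give t8 = 1.
For example, with x3=0, x5=0:
t1 = NOT(x3) = NOT 0 = 1
t2 = XOR(t1, x5) = XOR(1, 0) = 1
t3 = NOT(x2) = NOT 0 = 1
t4 = AND(x4, t3) = AND(0, 1) = 0
t5 = NAND(t4, t2) = NAND(0, 1) = 1
t6 = NAND(t5, t4) = NAND(1, 0) = 1
t7 = NOT(t6) = NOT 1 = 0
t8 = OR(x1, t7) = OR(0, 0) = 0
giving t8 = 0 ≠ 1.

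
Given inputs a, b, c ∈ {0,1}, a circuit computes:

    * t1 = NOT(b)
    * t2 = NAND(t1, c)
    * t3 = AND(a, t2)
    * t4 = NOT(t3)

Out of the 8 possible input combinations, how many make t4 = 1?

t4 = NOT(t3) must be 1, so t3 = 0.
t3 = AND(a, t2) must be 0, so at least one of a, t2 is 0.
Satisfying assignments:
  a=0, b=0, c=0
  a=0, b=0, c=1
  a=0, b=1, c=0
  a=0, b=1, c=1
  a=1, b=0, c=1

5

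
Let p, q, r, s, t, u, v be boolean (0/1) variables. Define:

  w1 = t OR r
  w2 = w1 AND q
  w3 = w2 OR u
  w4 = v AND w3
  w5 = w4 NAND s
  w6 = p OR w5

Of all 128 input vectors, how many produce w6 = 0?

11

w6 = p OR w5 must be 0, so both p = 0 and w5 = 0.
w5 = w4 NAND s must be 0, so both w4 = 1 and s = 1.
w4 = v AND w3 must be 1, so both v = 1 and w3 = 1.
Enumerating the 128 input combinations, 11 give w6 = 0 and 117 give w6 = 1.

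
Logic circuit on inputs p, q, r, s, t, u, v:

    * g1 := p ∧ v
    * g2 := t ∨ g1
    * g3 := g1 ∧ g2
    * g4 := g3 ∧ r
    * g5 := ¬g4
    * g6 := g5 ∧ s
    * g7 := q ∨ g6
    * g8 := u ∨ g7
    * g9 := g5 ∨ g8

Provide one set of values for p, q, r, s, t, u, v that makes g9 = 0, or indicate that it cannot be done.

g9 = g5 ∨ g8 must be 0, so both g5 = 0 and g8 = 0.
g5 = ¬g4 must be 0, so g4 = 1.
Check with p=1, q=0, r=1, s=0, t=0, u=0, v=1:
g1 = p ∧ v = 1 ∧ 1 = 1
g2 = t ∨ g1 = 0 ∨ 1 = 1
g3 = g1 ∧ g2 = 1 ∧ 1 = 1
g4 = g3 ∧ r = 1 ∧ 1 = 1
g5 = ¬g4 = ¬1 = 0
g6 = g5 ∧ s = 0 ∧ 0 = 0
g7 = q ∨ g6 = 0 ∨ 0 = 0
g8 = u ∨ g7 = 0 ∨ 0 = 0
g9 = g5 ∨ g8 = 0 ∨ 0 = 0
So g9 = 0 as required.

p=1, q=0, r=1, s=0, t=0, u=0, v=1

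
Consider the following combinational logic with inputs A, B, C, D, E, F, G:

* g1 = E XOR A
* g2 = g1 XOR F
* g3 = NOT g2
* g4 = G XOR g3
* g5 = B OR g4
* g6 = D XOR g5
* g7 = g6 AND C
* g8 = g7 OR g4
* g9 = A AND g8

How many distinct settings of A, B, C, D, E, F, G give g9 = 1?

g9 = A AND g8 must be 1, so both A = 1 and g8 = 1.
Enumerating the 128 input combinations, 40 give g9 = 1 and 88 give g9 = 0.

40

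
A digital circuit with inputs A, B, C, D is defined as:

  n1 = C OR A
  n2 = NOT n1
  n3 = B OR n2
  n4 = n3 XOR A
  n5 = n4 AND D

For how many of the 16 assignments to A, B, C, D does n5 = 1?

5

n5 = n4 AND D must be 1, so both n4 = 1 and D = 1.
n4 = n3 XOR A must be 1, so n3 and A differ.
Satisfying assignments:
  A=0, B=0, C=0, D=1
  A=0, B=1, C=0, D=1
  A=0, B=1, C=1, D=1
  A=1, B=0, C=0, D=1
  A=1, B=0, C=1, D=1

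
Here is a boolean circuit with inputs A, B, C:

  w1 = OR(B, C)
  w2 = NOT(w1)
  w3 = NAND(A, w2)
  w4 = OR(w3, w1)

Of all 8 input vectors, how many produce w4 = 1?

w4 = OR(w3, w1) must be 1, so at least one of w3, w1 is 1.
Enumerating the 8 input combinations, 7 give w4 = 1 and 1 give w4 = 0.

7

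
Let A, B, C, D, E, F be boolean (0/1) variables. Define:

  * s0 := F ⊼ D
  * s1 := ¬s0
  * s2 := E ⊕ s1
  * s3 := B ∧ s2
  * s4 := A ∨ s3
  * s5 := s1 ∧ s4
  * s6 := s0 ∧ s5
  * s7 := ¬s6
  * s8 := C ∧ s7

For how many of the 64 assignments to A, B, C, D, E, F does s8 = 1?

32

s8 = C ∧ s7 must be 1, so both C = 1 and s7 = 1.
s7 = ¬s6 must be 1, so s6 = 0.
Enumerating the 64 input combinations, 32 give s8 = 1 and 32 give s8 = 0.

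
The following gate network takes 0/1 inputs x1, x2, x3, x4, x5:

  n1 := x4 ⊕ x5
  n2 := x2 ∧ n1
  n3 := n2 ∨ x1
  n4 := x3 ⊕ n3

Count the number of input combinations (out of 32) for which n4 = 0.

16

n4 = x3 ⊕ n3 must be 0, so x3 and n3 are equal.
Enumerating the 32 input combinations, 16 give n4 = 0 and 16 give n4 = 1.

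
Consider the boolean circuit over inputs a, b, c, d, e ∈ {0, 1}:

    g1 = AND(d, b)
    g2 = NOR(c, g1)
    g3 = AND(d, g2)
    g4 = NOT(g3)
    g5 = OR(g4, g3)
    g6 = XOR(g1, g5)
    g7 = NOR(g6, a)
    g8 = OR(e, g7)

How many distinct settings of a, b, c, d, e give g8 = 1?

18

g8 = OR(e, g7) must be 1, so at least one of e, g7 is 1.
Enumerating the 32 input combinations, 18 give g8 = 1 and 14 give g8 = 0.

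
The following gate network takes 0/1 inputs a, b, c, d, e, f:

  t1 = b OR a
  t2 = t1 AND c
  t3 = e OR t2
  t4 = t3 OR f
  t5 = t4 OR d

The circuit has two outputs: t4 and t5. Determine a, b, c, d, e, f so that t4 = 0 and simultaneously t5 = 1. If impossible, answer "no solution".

a=1, b=0, c=0, d=1, e=0, f=0

Check with a=1, b=0, c=0, d=1, e=0, f=0:
t1 = b OR a = 0 OR 1 = 1
t2 = t1 AND c = 1 AND 0 = 0
t3 = e OR t2 = 0 OR 0 = 0
t4 = t3 OR f = 0 OR 0 = 0
t5 = t4 OR d = 0 OR 1 = 1
So t4 = 0 and t5 = 1.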